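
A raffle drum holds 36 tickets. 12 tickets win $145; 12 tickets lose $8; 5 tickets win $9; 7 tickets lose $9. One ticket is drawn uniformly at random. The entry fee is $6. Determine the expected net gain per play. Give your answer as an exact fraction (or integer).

235/6 dollars

E[payout] = (12/36)·145 + (12/36)·(-8) + (5/36)·9 + (7/36)·(-9) = 271/6
Expected profit = 271/6 − 6 = 235/6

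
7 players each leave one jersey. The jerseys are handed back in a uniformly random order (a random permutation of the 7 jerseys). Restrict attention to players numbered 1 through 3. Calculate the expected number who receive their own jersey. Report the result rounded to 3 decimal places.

Let Xᵢ = 1 if person i gets their own jersey. For each i, P(Xᵢ=1) = 1/7.
By linearity of expectation, E[X₁+…+X_3] = 3·(1/7) = 3/7.
≈ 0.429

0.429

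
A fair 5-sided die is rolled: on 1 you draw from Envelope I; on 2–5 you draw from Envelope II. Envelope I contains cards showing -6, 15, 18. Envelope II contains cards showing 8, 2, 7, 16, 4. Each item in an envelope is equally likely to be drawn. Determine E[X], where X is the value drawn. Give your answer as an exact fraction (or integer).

E[X | Envelope I] = (-6 + 15 + 18)/3 = 9
E[X | Envelope II] = (8 + 2 + 7 + 16 + 4)/5 = 37/5
E[X] = (1/5)·9 + (4/5)·37/5 = 193/25

193/25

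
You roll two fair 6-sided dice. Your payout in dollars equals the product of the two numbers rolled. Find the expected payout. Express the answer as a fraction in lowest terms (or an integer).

Distribution of the product of the two numbers rolled: 1 w.p. 1/36, 2 w.p. 1/18, 3 w.p. 1/18, 4 w.p. 1/12, 5 w.p. 1/18, 6 w.p. 1/9, …
E[payout] = (1/36)·1 + (1/18)·2 + (1/18)·3 + (1/12)·4 + (1/18)·5 + (1/9)·6 + (1/18)·8 + (1/36)·9 + (1/18)·10 + (1/9)·12 + (1/18)·15 + (1/36)·16 + (1/18)·18 + (1/18)·20 + (1/18)·24 + (1/36)·25 + (1/18)·30 + (1/36)·36 = 49/4

49/4 dollars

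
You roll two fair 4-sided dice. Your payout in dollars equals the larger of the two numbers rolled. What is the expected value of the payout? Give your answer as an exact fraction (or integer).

Distribution of the larger of the two numbers rolled: 1 w.p. 1/16, 2 w.p. 3/16, 3 w.p. 5/16, 4 w.p. 7/16
E[payout] = (1/16)·1 + (3/16)·2 + (5/16)·3 + (7/16)·4 = 25/8

25/8 dollars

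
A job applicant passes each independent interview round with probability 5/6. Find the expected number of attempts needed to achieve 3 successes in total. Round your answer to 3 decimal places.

By linearity (sum of 3 independent geometric waits), E[trials] = 3/p = 3/(5/6) = 18/5.
≈ 3.600

3.600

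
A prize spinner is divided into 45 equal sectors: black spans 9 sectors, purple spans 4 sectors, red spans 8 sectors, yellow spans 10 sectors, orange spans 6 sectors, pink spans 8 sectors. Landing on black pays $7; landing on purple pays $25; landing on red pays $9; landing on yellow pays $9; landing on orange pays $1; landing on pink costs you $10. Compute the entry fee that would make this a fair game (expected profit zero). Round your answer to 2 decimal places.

$5.58

E[payout] = (9/45)·7 + (4/45)·25 + (8/45)·9 + (10/45)·9 + (6/45)·1 + (8/45)·(-10) = 251/45
Fair fee = E[payout] = 251/45 ≈ $5.58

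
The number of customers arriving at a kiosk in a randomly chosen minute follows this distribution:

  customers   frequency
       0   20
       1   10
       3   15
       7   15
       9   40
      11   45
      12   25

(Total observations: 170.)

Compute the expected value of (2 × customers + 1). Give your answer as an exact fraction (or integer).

Total = 170, so P(customers=0) = 20/170, etc.
E[2x+1] = (2/17)·1 + (1/17)·3 + (3/34)·7 + (3/34)·15 + (4/17)·19 + (9/34)·23 + (5/34)·25
     = 280/17

280/17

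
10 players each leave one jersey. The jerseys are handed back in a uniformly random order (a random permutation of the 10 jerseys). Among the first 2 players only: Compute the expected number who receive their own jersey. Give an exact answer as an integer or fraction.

Let Xᵢ = 1 if person i gets their own jersey. For each i, P(Xᵢ=1) = 1/10.
By linearity of expectation, E[X₁+…+X_2] = 2·(1/10) = 1/5.

1/5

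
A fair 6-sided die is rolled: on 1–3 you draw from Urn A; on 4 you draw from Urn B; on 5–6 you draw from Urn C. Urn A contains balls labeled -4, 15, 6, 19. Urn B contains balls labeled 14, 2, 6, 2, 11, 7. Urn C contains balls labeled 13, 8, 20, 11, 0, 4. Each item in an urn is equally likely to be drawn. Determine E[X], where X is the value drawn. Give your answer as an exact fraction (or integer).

E[X | Urn A] = (-4 + 15 + 6 + 19)/4 = 9
E[X | Urn B] = (14 + 2 + 6 + 2 + 11 + 7)/6 = 7
E[X | Urn C] = (13 + 8 + 20 + 11 + 0 + 4)/6 = 28/3
E[X] = (1/2)·9 + (1/6)·7 + (1/3)·28/3 = 79/9

79/9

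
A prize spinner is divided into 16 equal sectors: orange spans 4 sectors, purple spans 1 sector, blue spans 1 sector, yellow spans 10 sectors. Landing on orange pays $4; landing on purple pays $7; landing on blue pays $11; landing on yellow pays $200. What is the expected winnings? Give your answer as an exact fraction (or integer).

E[payout] = (4/16)·4 + (1/16)·7 + (1/16)·11 + (10/16)·200 = 1017/8

1017/8 dollars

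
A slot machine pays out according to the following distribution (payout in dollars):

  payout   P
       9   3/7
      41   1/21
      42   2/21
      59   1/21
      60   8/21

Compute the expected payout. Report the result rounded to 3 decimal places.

E[X] = (3/7)·9 + (1/21)·41 + (2/21)·42 + (1/21)·59 + (8/21)·60
     = 745/21 ≈ 35.476

$35.476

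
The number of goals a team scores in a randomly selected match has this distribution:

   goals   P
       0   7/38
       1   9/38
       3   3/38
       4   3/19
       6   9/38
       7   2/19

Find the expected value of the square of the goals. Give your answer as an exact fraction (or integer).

E[X²] = (7/38)·0 + (9/38)·1 + (3/38)·9 + (3/19)·16 + (9/38)·36 + (2/19)·49
     = 326/19

326/19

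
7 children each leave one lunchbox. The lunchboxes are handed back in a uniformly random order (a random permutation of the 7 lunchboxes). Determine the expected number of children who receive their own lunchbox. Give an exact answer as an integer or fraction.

1

Let Xᵢ = 1 if person i gets their own lunchbox. For each i, P(Xᵢ=1) = 1/7.
By linearity of expectation, E[X₁+…+X_7] = 7·(1/7) = 1.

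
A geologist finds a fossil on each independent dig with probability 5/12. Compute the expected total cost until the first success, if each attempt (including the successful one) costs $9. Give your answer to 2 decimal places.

E[#attempts] = 1/p = 12/5; E[cost] = 9·12/5 = 108/5.
≈ 21.60

$21.60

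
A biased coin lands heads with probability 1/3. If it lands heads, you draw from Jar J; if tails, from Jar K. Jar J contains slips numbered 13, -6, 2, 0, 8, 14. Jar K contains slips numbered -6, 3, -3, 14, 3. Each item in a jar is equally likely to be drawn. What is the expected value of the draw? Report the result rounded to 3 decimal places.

E[X | Jar J] = (13 − 6 + 2 + 0 + 8 + 14)/6 = 31/6
E[X | Jar K] = (-6 + 3 − 3 + 14 + 3)/5 = 11/5
E[X] = (1/3)·31/6 + (2/3)·11/5 = 287/90 ≈ 3.189

3.189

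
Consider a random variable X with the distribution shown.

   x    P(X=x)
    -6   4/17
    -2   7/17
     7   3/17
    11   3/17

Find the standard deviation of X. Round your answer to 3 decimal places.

6.264

E[X] = 16/17, E[X²] = 682/17
Var(X) = E[X²] − (E[X])² = 682/17 − 256/289 = 11338/289
SD(X) = √(11338/289) ≈ 6.264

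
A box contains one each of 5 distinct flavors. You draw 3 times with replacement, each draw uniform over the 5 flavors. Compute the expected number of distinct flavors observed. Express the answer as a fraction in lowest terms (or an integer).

Let Xⱼ=1 if type j appears at least once. P(Xⱼ=1) = 1 − ((5−1)/5)^3 = 61/125.
E[#distinct] = 5·61/125 = 61/25.

61/25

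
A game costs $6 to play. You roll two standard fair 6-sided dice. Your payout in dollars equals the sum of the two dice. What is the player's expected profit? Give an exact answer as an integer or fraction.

Distribution of the sum of the two dice: 2 w.p. 1/36, 3 w.p. 1/18, 4 w.p. 1/12, 5 w.p. 1/9, 6 w.p. 5/36, 7 w.p. 1/6, …
E[payout] = (1/36)·2 + (1/18)·3 + (1/12)·4 + (1/9)·5 + (5/36)·6 + (1/6)·7 + (5/36)·8 + (1/9)·9 + (1/12)·10 + (1/18)·11 + (1/36)·12 = 7
Expected profit = 7 − 6 = 1

$1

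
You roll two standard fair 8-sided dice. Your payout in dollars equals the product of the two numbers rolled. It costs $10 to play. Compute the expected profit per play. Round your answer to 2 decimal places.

$10.25

Distribution of the product of the two numbers rolled: 1 w.p. 1/64, 2 w.p. 1/32, 3 w.p. 1/32, 4 w.p. 3/64, 5 w.p. 1/32, 6 w.p. 1/16, …
E[payout] = (1/64)·1 + (1/32)·2 + (1/32)·3 + (3/64)·4 + (1/32)·5 + (1/16)·6 + (1/32)·7 + (1/16)·8 + (1/64)·9 + (1/32)·10 + (1/16)·12 + (1/32)·14 + (1/32)·15 + (3/64)·16 + (1/32)·18 + (1/32)·20 + (1/32)·21 + (1/16)·24 + (1/64)·25 + (1/32)·28 + (1/32)·30 + (1/32)·32 + (1/32)·35 + (1/64)·36 + (1/32)·40 + (1/32)·42 + (1/32)·48 + (1/64)·49 + (1/32)·56 + (1/64)·64 = 81/4
Expected profit = 81/4 − 10 = 41/4 ≈ $10.25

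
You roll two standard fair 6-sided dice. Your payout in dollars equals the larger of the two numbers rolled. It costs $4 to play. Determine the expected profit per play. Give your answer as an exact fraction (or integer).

Distribution of the larger of the two numbers rolled: 1 w.p. 1/36, 2 w.p. 1/12, 3 w.p. 5/36, 4 w.p. 7/36, 5 w.p. 1/4, 6 w.p. 11/36
E[payout] = (1/36)·1 + (1/12)·2 + (5/36)·3 + (7/36)·4 + (1/4)·5 + (11/36)·6 = 161/36
Expected profit = 161/36 − 4 = 17/36

17/36 dollars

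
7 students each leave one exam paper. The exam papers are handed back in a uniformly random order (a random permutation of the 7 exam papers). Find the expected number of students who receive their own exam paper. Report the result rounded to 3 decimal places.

Let Xᵢ = 1 if person i gets their own exam paper. For each i, P(Xᵢ=1) = 1/7.
By linearity of expectation, E[X₁+…+X_7] = 7·(1/7) = 1.
≈ 1.000

1.000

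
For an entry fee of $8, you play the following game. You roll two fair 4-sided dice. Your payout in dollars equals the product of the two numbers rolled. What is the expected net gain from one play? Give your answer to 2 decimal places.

Distribution of the product of the two numbers rolled: 1 w.p. 1/16, 2 w.p. 1/8, 3 w.p. 1/8, 4 w.p. 3/16, 6 w.p. 1/8, 8 w.p. 1/8, …
E[payout] = (1/16)·1 + (1/8)·2 + (1/8)·3 + (3/16)·4 + (1/8)·6 + (1/8)·8 + (1/16)·9 + (1/8)·12 + (1/16)·16 = 25/4
Expected profit = 25/4 − 8 = -7/4 ≈ -$1.75

-$1.75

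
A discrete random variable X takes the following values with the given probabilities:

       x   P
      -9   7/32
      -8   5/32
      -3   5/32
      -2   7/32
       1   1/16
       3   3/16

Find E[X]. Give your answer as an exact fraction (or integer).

E[X] = (7/32)·(-9) + (5/32)·(-8) + (5/32)·(-3) + (7/32)·(-2) + (1/16)·1 + (3/16)·3
     = -7/2

-7/2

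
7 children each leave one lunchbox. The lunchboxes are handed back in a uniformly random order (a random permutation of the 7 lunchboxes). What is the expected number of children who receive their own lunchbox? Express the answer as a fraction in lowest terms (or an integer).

1

Let Xᵢ = 1 if person i gets their own lunchbox. For each i, P(Xᵢ=1) = 1/7.
By linearity of expectation, E[X₁+…+X_7] = 7·(1/7) = 1.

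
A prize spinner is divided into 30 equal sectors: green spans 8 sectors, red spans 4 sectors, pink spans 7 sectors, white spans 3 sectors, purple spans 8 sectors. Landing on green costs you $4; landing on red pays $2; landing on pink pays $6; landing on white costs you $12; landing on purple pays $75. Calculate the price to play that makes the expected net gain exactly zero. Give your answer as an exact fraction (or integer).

E[payout] = (8/30)·(-4) + (4/30)·2 + (7/30)·6 + (3/30)·(-12) + (8/30)·75 = 97/5
Fair fee = E[payout] = 97/5

97/5 dollars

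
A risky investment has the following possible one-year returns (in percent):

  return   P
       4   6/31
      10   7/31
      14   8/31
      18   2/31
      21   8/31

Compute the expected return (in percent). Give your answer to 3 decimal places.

E[X] = (6/31)·4 + (7/31)·10 + (8/31)·14 + (2/31)·18 + (8/31)·21
     = 410/31 ≈ 13.226

13.226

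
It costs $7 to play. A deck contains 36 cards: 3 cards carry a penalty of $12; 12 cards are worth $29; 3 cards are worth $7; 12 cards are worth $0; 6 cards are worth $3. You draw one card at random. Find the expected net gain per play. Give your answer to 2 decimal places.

$2.75

E[payout] = (3/36)·(-12) + (12/36)·29 + (3/36)·7 + (12/36)·0 + (6/36)·3 = 39/4
Expected profit = 39/4 − 7 = 11/4 ≈ $2.75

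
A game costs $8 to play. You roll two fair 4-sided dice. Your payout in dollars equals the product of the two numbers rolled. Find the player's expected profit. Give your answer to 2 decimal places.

-$1.75

Distribution of the product of the two numbers rolled: 1 w.p. 1/16, 2 w.p. 1/8, 3 w.p. 1/8, 4 w.p. 3/16, 6 w.p. 1/8, 8 w.p. 1/8, …
E[payout] = (1/16)·1 + (1/8)·2 + (1/8)·3 + (3/16)·4 + (1/8)·6 + (1/8)·8 + (1/16)·9 + (1/8)·12 + (1/16)·16 = 25/4
Expected profit = 25/4 − 8 = -7/4 ≈ -$1.75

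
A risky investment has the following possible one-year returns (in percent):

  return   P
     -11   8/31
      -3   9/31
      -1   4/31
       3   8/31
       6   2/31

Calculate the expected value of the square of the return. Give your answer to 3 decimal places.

E[X²] = (8/31)·121 + (9/31)·9 + (4/31)·1 + (8/31)·9 + (2/31)·36
     = 1197/31 ≈ 38.613

38.613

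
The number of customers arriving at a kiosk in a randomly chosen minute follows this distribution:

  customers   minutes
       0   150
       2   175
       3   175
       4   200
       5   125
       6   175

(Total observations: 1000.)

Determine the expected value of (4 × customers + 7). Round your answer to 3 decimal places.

Total = 1000, so P(customers=0) = 150/1000, etc.
E[4x+7] = (3/20)·7 + (7/40)·15 + (7/40)·19 + (1/5)·23 + (1/8)·27 + (7/40)·31
     = 102/5 ≈ 20.400

20.400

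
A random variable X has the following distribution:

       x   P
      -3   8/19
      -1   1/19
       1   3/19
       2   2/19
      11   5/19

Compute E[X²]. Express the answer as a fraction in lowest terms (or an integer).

E[X²] = (8/19)·9 + (1/19)·1 + (3/19)·1 + (2/19)·4 + (5/19)·121
     = 689/19

689/19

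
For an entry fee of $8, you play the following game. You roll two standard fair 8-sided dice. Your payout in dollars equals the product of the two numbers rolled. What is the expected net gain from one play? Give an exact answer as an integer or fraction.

Distribution of the product of the two numbers rolled: 1 w.p. 1/64, 2 w.p. 1/32, 3 w.p. 1/32, 4 w.p. 3/64, 5 w.p. 1/32, 6 w.p. 1/16, …
E[payout] = (1/64)·1 + (1/32)·2 + (1/32)·3 + (3/64)·4 + (1/32)·5 + (1/16)·6 + (1/32)·7 + (1/16)·8 + (1/64)·9 + (1/32)·10 + (1/16)·12 + (1/32)·14 + (1/32)·15 + (3/64)·16 + (1/32)·18 + (1/32)·20 + (1/32)·21 + (1/16)·24 + (1/64)·25 + (1/32)·28 + (1/32)·30 + (1/32)·32 + (1/32)·35 + (1/64)·36 + (1/32)·40 + (1/32)·42 + (1/32)·48 + (1/64)·49 + (1/32)·56 + (1/64)·64 = 81/4
Expected profit = 81/4 − 8 = 49/4

49/4 dollars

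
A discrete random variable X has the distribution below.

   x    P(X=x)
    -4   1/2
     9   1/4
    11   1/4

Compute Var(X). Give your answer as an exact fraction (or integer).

99/2

E[X] = (1/2)·(-4) + (1/4)·9 + (1/4)·11 = 3
E[X²] = (1/2)·16 + (1/4)·81 + (1/4)·121 = 117/2
Var(X) = 117/2 − (3)² = 99/2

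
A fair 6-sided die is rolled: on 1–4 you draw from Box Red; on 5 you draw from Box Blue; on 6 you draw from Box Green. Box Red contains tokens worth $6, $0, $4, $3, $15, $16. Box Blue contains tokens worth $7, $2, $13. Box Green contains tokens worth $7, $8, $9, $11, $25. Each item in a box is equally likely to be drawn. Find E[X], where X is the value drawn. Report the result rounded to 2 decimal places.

$8.11

E[X | Box Red] = (6 + 0 + 4 + 3 + 15 + 16)/6 = 22/3
E[X | Box Blue] = (7 + 2 + 13)/3 = 22/3
E[X | Box Green] = (7 + 8 + 9 + 11 + 25)/5 = 12
E[X] = (2/3)·22/3 + (1/6)·22/3 + (1/6)·12 = 73/9 ≈ 8.11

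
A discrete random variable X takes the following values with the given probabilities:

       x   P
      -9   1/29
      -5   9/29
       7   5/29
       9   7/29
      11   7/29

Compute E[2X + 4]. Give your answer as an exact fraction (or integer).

E[2x+4] = (1/29)·(-14) + (9/29)·(-6) + (5/29)·18 + (7/29)·22 + (7/29)·26
     = 358/29

358/29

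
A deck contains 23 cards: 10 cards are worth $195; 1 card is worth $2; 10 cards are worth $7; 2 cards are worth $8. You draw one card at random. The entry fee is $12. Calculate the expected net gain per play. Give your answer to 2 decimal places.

E[payout] = (10/23)·195 + (1/23)·2 + (10/23)·7 + (2/23)·8 = 2038/23
Expected profit = 2038/23 − 12 = 1762/23 ≈ $76.61

$76.61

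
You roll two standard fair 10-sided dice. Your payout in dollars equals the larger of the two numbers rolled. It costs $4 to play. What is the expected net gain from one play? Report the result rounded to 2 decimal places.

Distribution of the larger of the two numbers rolled: 1 w.p. 1/100, 2 w.p. 3/100, 3 w.p. 1/20, 4 w.p. 7/100, 5 w.p. 9/100, 6 w.p. 11/100, …
E[payout] = (1/100)·1 + (3/100)·2 + (1/20)·3 + (7/100)·4 + (9/100)·5 + (11/100)·6 + (13/100)·7 + (3/20)·8 + (17/100)·9 + (19/100)·10 = 143/20
Expected profit = 143/20 − 4 = 63/20 ≈ $3.15

$3.15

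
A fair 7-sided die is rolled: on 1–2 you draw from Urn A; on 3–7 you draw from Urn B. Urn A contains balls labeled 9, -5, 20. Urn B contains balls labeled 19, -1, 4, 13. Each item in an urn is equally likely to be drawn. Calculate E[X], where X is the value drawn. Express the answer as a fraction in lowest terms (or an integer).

E[X | Urn A] = (9 − 5 + 20)/3 = 8
E[X | Urn B] = (19 − 1 + 4 + 13)/4 = 35/4
E[X] = (2/7)·8 + (5/7)·35/4 = 239/28

239/28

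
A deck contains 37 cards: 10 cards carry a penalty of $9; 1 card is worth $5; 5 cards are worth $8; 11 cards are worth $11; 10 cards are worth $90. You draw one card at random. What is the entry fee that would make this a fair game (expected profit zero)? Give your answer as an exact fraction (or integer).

976/37 dollars

E[payout] = (10/37)·(-9) + (1/37)·5 + (5/37)·8 + (11/37)·11 + (10/37)·90 = 976/37
Fair fee = E[payout] = 976/37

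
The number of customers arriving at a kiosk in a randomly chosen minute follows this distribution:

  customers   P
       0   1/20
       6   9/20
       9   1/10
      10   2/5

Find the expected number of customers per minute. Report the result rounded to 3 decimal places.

E[X] = (1/20)·0 + (9/20)·6 + (1/10)·9 + (2/5)·10
     = 38/5 ≈ 7.600

7.600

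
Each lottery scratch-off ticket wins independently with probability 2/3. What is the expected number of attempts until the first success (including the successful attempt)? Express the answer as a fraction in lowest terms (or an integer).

3/2

For a geometric distribution, E[trials] = 1/p = 1/(2/3) = 3/2.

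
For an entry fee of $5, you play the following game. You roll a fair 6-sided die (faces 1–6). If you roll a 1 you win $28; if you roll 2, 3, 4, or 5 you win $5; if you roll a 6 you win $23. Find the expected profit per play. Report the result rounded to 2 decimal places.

$6.83

E[payout] = (2/3)·5 + (1/6)·23 + (1/6)·28 = 71/6
Expected profit = 71/6 − 5 = 41/6 ≈ $6.83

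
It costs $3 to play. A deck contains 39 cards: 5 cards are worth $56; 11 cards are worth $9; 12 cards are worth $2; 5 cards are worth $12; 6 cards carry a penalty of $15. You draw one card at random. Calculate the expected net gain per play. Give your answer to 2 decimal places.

E[payout] = (5/39)·56 + (11/39)·9 + (12/39)·2 + (5/39)·12 + (6/39)·(-15) = 373/39
Expected profit = 373/39 − 3 = 256/39 ≈ $6.56

$6.56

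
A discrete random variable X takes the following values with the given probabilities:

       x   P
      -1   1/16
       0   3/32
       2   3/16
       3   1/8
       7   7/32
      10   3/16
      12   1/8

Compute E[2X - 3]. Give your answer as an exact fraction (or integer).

E[2x-3] = (1/16)·(-5) + (3/32)·(-3) + (3/16)·1 + (1/8)·3 + (7/32)·11 + (3/16)·17 + (1/8)·21
     = 131/16

131/16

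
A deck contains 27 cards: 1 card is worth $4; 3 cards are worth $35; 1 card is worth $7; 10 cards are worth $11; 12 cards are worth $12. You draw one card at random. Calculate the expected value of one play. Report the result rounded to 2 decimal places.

E[payout] = (1/27)·4 + (3/27)·35 + (1/27)·7 + (10/27)·11 + (12/27)·12 = 370/27
≈ $13.70

$13.70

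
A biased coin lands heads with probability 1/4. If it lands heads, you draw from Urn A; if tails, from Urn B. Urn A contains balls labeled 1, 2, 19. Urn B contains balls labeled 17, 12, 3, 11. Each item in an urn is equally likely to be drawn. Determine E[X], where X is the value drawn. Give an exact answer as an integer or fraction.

E[X | Urn A] = (1 + 2 + 19)/3 = 22/3
E[X | Urn B] = (17 + 12 + 3 + 11)/4 = 43/4
E[X] = (1/4)·22/3 + (3/4)·43/4 = 475/48

475/48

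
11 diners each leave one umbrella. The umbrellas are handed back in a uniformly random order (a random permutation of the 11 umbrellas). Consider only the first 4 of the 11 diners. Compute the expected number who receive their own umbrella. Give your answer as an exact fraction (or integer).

4/11

Let Xᵢ = 1 if person i gets their own umbrella. For each i, P(Xᵢ=1) = 1/11.
By linearity of expectation, E[X₁+…+X_4] = 4·(1/11) = 4/11.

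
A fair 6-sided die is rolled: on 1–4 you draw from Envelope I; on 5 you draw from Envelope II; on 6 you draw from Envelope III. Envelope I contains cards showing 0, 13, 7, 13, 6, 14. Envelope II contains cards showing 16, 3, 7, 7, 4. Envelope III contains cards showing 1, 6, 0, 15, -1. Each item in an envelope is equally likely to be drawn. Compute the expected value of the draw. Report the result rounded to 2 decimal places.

E[X | Envelope I] = (0 + 13 + 7 + 13 + 6 + 14)/6 = 53/6
E[X | Envelope II] = (16 + 3 + 7 + 7 + 4)/5 = 37/5
E[X | Envelope III] = (1 + 6 + 0 + 15 − 1)/5 = 21/5
E[X] = (2/3)·53/6 + (1/6)·37/5 + (1/6)·21/5 = 352/45 ≈ 7.82

7.82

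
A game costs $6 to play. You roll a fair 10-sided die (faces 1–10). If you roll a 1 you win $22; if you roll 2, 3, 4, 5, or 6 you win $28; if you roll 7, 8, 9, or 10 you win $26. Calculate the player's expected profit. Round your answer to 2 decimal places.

E[payout] = (1/10)·22 + (2/5)·26 + (1/2)·28 = 133/5
Expected profit = 133/5 − 6 = 103/5 ≈ $20.60

$20.60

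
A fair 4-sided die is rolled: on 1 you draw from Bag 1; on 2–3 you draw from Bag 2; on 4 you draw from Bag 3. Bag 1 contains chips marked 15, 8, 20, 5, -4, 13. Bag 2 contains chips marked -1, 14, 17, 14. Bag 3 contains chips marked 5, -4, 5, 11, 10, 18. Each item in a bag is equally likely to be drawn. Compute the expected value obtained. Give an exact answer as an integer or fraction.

E[X | Bag 1] = (15 + 8 + 20 + 5 − 4 + 13)/6 = 19/2
E[X | Bag 2] = (-1 + 14 + 17 + 14)/4 = 11
E[X | Bag 3] = (5 − 4 + 5 + 11 + 10 + 18)/6 = 15/2
E[X] = (1/4)·19/2 + (1/2)·11 + (1/4)·15/2 = 39/4

39/4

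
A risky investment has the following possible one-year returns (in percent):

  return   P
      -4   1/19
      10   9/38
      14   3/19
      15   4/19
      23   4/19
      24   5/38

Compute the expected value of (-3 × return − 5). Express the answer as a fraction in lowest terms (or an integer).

-980/19

E[-3x-5] = (1/19)·7 + (9/38)·(-35) + (3/19)·(-47) + (4/19)·(-50) + (4/19)·(-74) + (5/38)·(-77)
     = -980/19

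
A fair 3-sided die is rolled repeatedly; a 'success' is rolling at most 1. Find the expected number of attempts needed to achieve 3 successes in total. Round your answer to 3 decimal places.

9.000

By linearity (sum of 3 independent geometric waits), E[trials] = 3/p = 3/(1/3) = 9.
≈ 9.000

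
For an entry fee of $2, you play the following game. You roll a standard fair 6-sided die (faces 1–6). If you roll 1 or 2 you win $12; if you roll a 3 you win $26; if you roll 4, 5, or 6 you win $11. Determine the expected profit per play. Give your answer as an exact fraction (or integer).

E[payout] = (1/2)·11 + (1/3)·12 + (1/6)·26 = 83/6
Expected profit = 83/6 − 2 = 71/6

71/6 dollars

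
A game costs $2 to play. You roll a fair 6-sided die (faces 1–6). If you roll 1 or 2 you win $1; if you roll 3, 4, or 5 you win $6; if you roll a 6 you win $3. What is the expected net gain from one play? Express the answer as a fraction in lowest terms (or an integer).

11/6 dollars

E[payout] = (1/3)·1 + (1/6)·3 + (1/2)·6 = 23/6
Expected profit = 23/6 − 2 = 11/6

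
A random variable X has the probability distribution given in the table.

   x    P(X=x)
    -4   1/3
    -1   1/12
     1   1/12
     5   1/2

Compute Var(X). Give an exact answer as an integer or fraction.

E[X] = (1/3)·(-4) + (1/12)·(-1) + (1/12)·1 + (1/2)·5 = 7/6
E[X²] = (1/3)·16 + (1/12)·1 + (1/12)·1 + (1/2)·25 = 18
Var(X) = 18 − (7/6)² = 599/36

599/36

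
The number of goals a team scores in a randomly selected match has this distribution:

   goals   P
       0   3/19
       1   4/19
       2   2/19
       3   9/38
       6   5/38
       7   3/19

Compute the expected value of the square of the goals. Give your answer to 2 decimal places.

E[X²] = (3/19)·0 + (4/19)·1 + (2/19)·4 + (9/38)·9 + (5/38)·36 + (3/19)·49
     = 579/38 ≈ 15.24

15.24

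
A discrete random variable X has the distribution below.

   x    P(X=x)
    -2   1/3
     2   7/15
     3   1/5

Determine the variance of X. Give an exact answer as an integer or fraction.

956/225

E[X] = (1/3)·(-2) + (7/15)·2 + (1/5)·3 = 13/15
E[X²] = (1/3)·4 + (7/15)·4 + (1/5)·9 = 5
Var(X) = 5 − (13/15)² = 956/225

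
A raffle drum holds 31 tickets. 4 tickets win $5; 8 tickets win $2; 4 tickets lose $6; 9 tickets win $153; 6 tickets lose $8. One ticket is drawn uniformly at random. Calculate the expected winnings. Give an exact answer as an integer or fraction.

E[payout] = (4/31)·5 + (8/31)·2 + (4/31)·(-6) + (9/31)·153 + (6/31)·(-8) = 1341/31

1341/31 dollars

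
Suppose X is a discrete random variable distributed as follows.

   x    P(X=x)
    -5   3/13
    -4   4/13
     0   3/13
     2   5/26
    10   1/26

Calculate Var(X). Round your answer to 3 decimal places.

12.698

E[X] = (3/13)·(-5) + (4/13)·(-4) + (3/13)·0 + (5/26)·2 + (1/26)·10 = -21/13
E[X²] = (3/13)·25 + (4/13)·16 + (3/13)·0 + (5/26)·4 + (1/26)·100 = 199/13
Var(X) = 199/13 − (-21/13)² = 2146/169 ≈ 12.698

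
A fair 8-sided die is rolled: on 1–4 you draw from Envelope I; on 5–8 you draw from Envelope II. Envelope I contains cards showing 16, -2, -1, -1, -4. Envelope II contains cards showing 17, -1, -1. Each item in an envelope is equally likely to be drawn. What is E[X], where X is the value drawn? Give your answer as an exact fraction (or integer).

33/10

E[X | Envelope I] = (16 − 2 − 1 − 1 − 4)/5 = 8/5
E[X | Envelope II] = (17 − 1 − 1)/3 = 5
E[X] = (1/2)·8/5 + (1/2)·5 = 33/10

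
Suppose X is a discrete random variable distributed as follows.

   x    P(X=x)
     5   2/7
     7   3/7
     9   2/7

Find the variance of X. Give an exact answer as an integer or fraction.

16/7

E[X] = (2/7)·5 + (3/7)·7 + (2/7)·9 = 7
E[X²] = (2/7)·25 + (3/7)·49 + (2/7)·81 = 359/7
Var(X) = 359/7 − (7)² = 16/7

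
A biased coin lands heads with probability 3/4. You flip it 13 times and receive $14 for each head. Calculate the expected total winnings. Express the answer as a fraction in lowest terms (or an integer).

E[#heads] = 13·3/4 = 39/4 (linearity over flips).
E[winnings] = 14·39/4 = 273/2.

273/2 dollars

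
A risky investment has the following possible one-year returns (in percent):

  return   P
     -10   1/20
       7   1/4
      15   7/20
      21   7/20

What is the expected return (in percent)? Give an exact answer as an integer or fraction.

277/20

E[X] = (1/20)·(-10) + (1/4)·7 + (7/20)·15 + (7/20)·21
     = 277/20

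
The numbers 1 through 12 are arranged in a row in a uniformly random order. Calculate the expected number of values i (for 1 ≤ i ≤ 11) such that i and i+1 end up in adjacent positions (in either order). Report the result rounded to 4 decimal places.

1.8333

For each i ∈ {1,…,11}, let Xᵢ = 1 if i and i+1 are adjacent. P(Xᵢ=1) = 2·(12−1)!/12! = 2/12.
By linearity, E[ΣXᵢ] = (11)·(2/12) = 11/6.
≈ 1.8333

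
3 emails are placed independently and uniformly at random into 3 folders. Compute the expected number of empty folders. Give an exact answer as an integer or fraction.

Let Xⱼ=1 if folder j is empty. P(Xⱼ=1) = ((3-1)/3)^3 = 8/27.
By linearity, E[#empty] = 3·8/27 = 8/9.

8/9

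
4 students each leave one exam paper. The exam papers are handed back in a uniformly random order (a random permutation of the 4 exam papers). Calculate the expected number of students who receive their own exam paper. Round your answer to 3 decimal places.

Let Xᵢ = 1 if person i gets their own exam paper. For each i, P(Xᵢ=1) = 1/4.
By linearity of expectation, E[X₁+…+X_4] = 4·(1/4) = 1.
≈ 1.000

1.000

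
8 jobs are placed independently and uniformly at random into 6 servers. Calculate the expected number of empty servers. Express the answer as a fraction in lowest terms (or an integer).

390625/279936

Let Xⱼ=1 if server j is empty. P(Xⱼ=1) = ((6-1)/6)^8 = 390625/1679616.
By linearity, E[#empty] = 6·390625/1679616 = 390625/279936.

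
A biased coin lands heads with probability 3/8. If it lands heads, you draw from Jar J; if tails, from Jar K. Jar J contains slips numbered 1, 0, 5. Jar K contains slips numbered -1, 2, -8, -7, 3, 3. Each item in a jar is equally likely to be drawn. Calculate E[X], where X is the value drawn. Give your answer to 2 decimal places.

E[X | Jar J] = (1 + 0 + 5)/3 = 2
E[X | Jar K] = (-1 + 2 − 8 − 7 + 3 + 3)/6 = -4/3
E[X] = (3/8)·2 + (5/8)·(-4/3) = -1/12 ≈ -0.08

-0.08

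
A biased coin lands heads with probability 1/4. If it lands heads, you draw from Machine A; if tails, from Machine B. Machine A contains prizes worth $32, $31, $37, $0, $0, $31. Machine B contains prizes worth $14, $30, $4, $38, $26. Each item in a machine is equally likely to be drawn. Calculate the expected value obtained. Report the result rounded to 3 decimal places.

E[X | Machine A] = (32 + 31 + 37 + 0 + 0 + 31)/6 = 131/6
E[X | Machine B] = (14 + 30 + 4 + 38 + 26)/5 = 112/5
E[X] = (1/4)·131/6 + (3/4)·112/5 = 2671/120 ≈ 22.258

$22.258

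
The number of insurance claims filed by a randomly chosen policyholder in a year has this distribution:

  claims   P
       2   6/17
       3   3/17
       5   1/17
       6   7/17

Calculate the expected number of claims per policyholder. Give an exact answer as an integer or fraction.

4

E[X] = (6/17)·2 + (3/17)·3 + (1/17)·5 + (7/17)·6
     = 4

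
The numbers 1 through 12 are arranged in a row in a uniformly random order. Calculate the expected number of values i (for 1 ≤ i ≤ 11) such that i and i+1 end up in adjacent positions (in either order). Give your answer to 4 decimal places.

1.8333

For each i ∈ {1,…,11}, let Xᵢ = 1 if i and i+1 are adjacent. P(Xᵢ=1) = 2·(12−1)!/12! = 2/12.
By linearity, E[ΣXᵢ] = (11)·(2/12) = 11/6.
≈ 1.8333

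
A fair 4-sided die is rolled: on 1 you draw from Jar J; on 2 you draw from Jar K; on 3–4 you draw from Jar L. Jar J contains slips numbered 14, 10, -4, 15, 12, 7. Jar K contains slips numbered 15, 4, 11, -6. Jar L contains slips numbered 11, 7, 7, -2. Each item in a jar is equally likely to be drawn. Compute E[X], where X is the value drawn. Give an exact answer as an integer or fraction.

E[X | Jar J] = (14 + 10 − 4 + 15 + 12 + 7)/6 = 9
E[X | Jar K] = (15 + 4 + 11 − 6)/4 = 6
E[X | Jar L] = (11 + 7 + 7 − 2)/4 = 23/4
E[X] = (1/4)·9 + (1/4)·6 + (1/2)·23/4 = 53/8

53/8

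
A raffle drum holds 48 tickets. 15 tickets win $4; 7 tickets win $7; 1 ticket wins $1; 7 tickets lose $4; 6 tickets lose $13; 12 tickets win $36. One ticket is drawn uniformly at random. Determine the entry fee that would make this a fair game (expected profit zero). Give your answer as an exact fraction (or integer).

109/12 dollars

E[payout] = (15/48)·4 + (7/48)·7 + (1/48)·1 + (7/48)·(-4) + (6/48)·(-13) + (12/48)·36 = 109/12
Fair fee = E[payout] = 109/12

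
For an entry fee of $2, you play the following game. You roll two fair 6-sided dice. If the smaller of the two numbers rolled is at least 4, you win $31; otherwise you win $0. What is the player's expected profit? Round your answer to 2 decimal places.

E[payout] = (3/4)·0 + (1/4)·31 = 31/4
Expected profit = 31/4 − 2 = 23/4 ≈ $5.75

$5.75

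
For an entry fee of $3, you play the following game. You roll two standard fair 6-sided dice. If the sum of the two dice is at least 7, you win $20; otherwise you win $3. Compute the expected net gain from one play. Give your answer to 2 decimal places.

E[payout] = (5/12)·3 + (7/12)·20 = 155/12
Expected profit = 155/12 − 3 = 119/12 ≈ $9.92

$9.92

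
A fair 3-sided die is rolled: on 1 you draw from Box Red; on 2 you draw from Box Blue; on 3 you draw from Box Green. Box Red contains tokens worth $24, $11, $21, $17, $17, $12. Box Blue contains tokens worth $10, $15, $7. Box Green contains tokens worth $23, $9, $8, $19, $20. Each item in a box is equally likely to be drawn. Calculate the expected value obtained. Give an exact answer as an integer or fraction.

E[X | Box Red] = (24 + 11 + 21 + 17 + 17 + 12)/6 = 17
E[X | Box Blue] = (10 + 15 + 7)/3 = 32/3
E[X | Box Green] = (23 + 9 + 8 + 19 + 20)/5 = 79/5
E[X] = (1/3)·17 + (1/3)·32/3 + (1/3)·79/5 = 652/45

652/45 dollars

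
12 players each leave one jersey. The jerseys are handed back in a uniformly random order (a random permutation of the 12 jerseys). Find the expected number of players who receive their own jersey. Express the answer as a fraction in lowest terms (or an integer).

1

Let Xᵢ = 1 if person i gets their own jersey. For each i, P(Xᵢ=1) = 1/12.
By linearity of expectation, E[X₁+…+X_12] = 12·(1/12) = 1.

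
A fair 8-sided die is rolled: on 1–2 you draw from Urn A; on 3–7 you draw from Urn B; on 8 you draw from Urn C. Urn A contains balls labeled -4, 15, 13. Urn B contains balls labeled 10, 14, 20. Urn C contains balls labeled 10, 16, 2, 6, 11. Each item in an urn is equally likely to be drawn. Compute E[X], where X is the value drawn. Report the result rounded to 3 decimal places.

12.292

E[X | Urn A] = (-4 + 15 + 13)/3 = 8
E[X | Urn B] = (10 + 14 + 20)/3 = 44/3
E[X | Urn C] = (10 + 16 + 2 + 6 + 11)/5 = 9
E[X] = (1/4)·8 + (5/8)·44/3 + (1/8)·9 = 295/24 ≈ 12.292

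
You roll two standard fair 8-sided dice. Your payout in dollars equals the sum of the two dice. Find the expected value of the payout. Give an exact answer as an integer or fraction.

Distribution of the sum of the two dice: 2 w.p. 1/64, 3 w.p. 1/32, 4 w.p. 3/64, 5 w.p. 1/16, 6 w.p. 5/64, 7 w.p. 3/32, …
E[payout] = (1/64)·2 + (1/32)·3 + (3/64)·4 + (1/16)·5 + (5/64)·6 + (3/32)·7 + (7/64)·8 + (1/8)·9 + (7/64)·10 + (3/32)·11 + (5/64)·12 + (1/16)·13 + (3/64)·14 + (1/32)·15 + (1/64)·16 = 9

$9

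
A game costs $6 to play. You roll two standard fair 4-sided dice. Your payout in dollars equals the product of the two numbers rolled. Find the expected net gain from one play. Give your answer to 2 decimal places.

Distribution of the product of the two numbers rolled: 1 w.p. 1/16, 2 w.p. 1/8, 3 w.p. 1/8, 4 w.p. 3/16, 6 w.p. 1/8, 8 w.p. 1/8, …
E[payout] = (1/16)·1 + (1/8)·2 + (1/8)·3 + (3/16)·4 + (1/8)·6 + (1/8)·8 + (1/16)·9 + (1/8)·12 + (1/16)·16 = 25/4
Expected profit = 25/4 − 6 = 1/4 ≈ $0.25

$0.25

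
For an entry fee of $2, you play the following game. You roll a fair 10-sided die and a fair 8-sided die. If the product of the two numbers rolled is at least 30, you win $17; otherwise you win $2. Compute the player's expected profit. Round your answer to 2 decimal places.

E[payout] = (13/20)·2 + (7/20)·17 = 29/4
Expected profit = 29/4 − 2 = 21/4 ≈ $5.25

$5.25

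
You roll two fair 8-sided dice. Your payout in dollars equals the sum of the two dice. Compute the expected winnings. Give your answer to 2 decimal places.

Distribution of the sum of the two dice: 2 w.p. 1/64, 3 w.p. 1/32, 4 w.p. 3/64, 5 w.p. 1/16, 6 w.p. 5/64, 7 w.p. 3/32, …
E[payout] = (1/64)·2 + (1/32)·3 + (3/64)·4 + (1/16)·5 + (5/64)·6 + (3/32)·7 + (7/64)·8 + (1/8)·9 + (7/64)·10 + (3/32)·11 + (5/64)·12 + (1/16)·13 + (3/64)·14 + (1/32)·15 + (1/64)·16 = 9
≈ $9.00

$9.00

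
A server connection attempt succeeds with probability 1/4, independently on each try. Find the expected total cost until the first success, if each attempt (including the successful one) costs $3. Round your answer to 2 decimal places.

E[#attempts] = 1/p = 4; E[cost] = 3·4 = 12.
≈ 12.00

$12.00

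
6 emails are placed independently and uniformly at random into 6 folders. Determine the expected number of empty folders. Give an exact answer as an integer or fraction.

15625/7776

Let Xⱼ=1 if folder j is empty. P(Xⱼ=1) = ((6-1)/6)^6 = 15625/46656.
By linearity, E[#empty] = 6·15625/46656 = 15625/7776.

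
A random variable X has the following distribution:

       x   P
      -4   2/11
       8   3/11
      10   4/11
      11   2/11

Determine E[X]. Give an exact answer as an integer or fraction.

E[X] = (2/11)·(-4) + (3/11)·8 + (4/11)·10 + (2/11)·11
     = 78/11

78/11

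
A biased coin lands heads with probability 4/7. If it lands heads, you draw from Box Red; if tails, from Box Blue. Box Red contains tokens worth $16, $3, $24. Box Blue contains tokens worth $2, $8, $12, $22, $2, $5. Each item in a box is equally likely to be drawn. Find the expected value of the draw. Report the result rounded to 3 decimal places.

$11.833

E[X | Box Red] = (16 + 3 + 24)/3 = 43/3
E[X | Box Blue] = (2 + 8 + 12 + 22 + 2 + 5)/6 = 17/2
E[X] = (4/7)·43/3 + (3/7)·17/2 = 71/6 ≈ 11.833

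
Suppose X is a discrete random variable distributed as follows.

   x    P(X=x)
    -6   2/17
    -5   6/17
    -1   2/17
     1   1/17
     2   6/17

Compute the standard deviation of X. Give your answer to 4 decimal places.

3.3648

E[X] = -31/17, E[X²] = 249/17
Var(X) = E[X²] − (E[X])² = 249/17 − 961/289 = 3272/289
SD(X) = √(3272/289) ≈ 3.3648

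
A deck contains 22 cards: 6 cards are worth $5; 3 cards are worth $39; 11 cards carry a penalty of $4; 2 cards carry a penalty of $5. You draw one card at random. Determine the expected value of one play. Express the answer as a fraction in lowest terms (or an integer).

93/22 dollars

E[payout] = (6/22)·5 + (3/22)·39 + (11/22)·(-4) + (2/22)·(-5) = 93/22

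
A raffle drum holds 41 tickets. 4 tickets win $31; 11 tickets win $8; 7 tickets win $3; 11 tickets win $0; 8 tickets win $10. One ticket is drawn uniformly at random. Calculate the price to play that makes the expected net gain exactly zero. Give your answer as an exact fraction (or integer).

313/41 dollars

E[payout] = (4/41)·31 + (11/41)·8 + (7/41)·3 + (11/41)·0 + (8/41)·10 = 313/41
Fair fee = E[payout] = 313/41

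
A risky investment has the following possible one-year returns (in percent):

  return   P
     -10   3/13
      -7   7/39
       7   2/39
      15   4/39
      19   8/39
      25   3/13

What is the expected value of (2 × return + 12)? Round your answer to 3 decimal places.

E[2x+12] = (3/13)·(-8) + (7/39)·(-2) + (2/39)·26 + (4/39)·42 + (8/39)·50 + (3/13)·62
     = 28 ≈ 28.000

28.000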